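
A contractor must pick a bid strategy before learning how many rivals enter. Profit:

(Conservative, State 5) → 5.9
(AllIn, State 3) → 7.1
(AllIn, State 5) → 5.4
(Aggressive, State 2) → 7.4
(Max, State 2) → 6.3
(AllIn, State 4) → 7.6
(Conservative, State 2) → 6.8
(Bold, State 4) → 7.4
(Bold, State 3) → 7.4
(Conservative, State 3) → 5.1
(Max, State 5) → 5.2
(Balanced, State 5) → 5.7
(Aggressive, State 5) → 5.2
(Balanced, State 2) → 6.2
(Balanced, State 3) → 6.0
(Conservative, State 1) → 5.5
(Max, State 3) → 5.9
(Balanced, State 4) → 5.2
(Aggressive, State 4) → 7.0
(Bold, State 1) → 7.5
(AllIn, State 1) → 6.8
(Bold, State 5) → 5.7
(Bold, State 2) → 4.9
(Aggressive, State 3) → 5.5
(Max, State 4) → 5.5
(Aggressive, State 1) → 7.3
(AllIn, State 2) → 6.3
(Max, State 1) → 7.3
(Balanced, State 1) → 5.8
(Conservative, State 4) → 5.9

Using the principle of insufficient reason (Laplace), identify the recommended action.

Row averages: Conservative=5.84, Balanced=5.78, Aggressive=6.48, Bold=6.58, AllIn=6.64, Max=6.04
Highest average = 6.64 → AllIn.

AllIn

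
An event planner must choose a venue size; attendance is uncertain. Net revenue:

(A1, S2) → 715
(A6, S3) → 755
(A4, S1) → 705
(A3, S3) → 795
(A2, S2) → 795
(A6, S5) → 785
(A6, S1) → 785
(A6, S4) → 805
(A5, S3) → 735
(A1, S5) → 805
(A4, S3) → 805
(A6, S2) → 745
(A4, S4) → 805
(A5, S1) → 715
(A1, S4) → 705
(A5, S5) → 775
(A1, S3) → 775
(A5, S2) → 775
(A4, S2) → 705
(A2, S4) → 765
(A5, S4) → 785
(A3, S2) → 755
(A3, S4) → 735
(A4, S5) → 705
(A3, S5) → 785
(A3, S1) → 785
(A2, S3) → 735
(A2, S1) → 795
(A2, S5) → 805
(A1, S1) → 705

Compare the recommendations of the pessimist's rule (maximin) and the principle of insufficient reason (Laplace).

Row minima: A1=705, A2=735, A3=735, A4=705, A5=715, A6=745
Best worst-case = 745 → A6.
Row averages: A1=741, A2=779, A3=771, A4=745, A5=757, A6=775
Highest average = 779 → A2.

maximin → A6; laplace → A2 (disagree)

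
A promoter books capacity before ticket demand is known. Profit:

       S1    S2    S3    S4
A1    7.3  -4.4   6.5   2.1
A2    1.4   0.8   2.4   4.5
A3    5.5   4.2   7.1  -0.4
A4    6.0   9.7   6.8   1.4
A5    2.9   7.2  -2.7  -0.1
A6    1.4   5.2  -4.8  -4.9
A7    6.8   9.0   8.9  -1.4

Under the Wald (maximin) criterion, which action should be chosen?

A4

Row minima: A1=-4.4, A2=0.8, A3=-0.4, A4=1.4, A5=-2.7, A6=-4.9, A7=-1.4
Best worst-case = 1.4 → A4.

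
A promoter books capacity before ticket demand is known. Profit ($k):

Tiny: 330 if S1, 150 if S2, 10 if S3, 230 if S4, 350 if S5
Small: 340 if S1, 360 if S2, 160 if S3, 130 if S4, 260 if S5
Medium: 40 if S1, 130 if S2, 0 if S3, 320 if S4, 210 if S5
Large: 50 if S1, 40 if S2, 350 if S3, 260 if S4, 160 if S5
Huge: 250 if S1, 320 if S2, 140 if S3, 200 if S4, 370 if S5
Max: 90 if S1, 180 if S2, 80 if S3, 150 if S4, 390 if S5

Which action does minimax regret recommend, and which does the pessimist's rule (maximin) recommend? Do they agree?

Column bests: S1=340, S2=360, S3=350, S4=320, S5=390.
Tiny regrets: 10, 210, 340, 90, 40 → max 340
Small regrets: 0, 0, 190, 190, 130 → max 190
Medium regrets: 300, 230, 350, 0, 180 → max 350
Large regrets: 290, 320, 0, 60, 230 → max 320
Huge regrets: 90, 40, 210, 120, 20 → max 210
Max regrets: 250, 180, 270, 170, 0 → max 270
Smallest max regret = 190 → Small.
Row minima: Tiny=10, Small=130, Medium=0, Large=40, Huge=140, Max=80
Best worst-case = 140 → Huge.

minimax regret → Small; maximin → Huge (disagree)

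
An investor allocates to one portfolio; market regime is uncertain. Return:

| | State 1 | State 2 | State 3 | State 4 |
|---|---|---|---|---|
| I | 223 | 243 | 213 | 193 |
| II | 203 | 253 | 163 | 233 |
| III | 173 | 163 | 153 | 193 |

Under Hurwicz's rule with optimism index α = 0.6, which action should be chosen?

I

I: 0.6·243 + 0.4·193 = 223
II: 0.6·253 + 0.4·163 = 217
III: 0.6·193 + 0.4·153 = 177
Highest Hurwicz score = 223 → I.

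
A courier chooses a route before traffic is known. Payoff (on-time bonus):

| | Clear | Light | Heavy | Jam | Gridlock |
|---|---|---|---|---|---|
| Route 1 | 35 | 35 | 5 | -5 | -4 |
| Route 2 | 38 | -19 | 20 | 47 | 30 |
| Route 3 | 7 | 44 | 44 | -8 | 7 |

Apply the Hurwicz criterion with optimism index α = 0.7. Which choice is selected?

Route 1: 0.7·35 + 0.3·(-5) = 23
Route 2: 0.7·47 + 0.3·(-19) = 27.2
Route 3: 0.7·44 + 0.3·(-8) = 28.4
Highest Hurwicz score = 28.4 → Route 3.

Route 3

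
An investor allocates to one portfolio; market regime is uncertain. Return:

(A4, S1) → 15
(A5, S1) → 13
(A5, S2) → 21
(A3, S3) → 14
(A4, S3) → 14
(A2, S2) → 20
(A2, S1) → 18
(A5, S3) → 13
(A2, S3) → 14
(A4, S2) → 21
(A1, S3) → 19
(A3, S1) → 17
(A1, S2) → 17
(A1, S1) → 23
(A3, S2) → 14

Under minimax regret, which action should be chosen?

A1

Column bests: S1=23, S2=21, S3=19.
A1 regrets: 0, 4, 0 → max 4
A2 regrets: 5, 1, 5 → max 5
A3 regrets: 6, 7, 5 → max 7
A4 regrets: 8, 0, 5 → max 8
A5 regrets: 10, 0, 6 → max 10
Smallest max regret = 4 → A1.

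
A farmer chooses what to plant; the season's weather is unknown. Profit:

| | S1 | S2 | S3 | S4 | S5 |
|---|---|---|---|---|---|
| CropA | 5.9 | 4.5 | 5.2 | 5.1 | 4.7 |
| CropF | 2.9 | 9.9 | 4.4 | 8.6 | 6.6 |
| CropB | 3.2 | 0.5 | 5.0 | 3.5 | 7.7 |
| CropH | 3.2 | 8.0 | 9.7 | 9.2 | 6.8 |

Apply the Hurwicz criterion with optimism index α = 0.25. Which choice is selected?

CropA

CropA: 0.25·5.9 + 0.75·4.5 = 4.85
CropF: 0.25·9.9 + 0.75·2.9 = 4.65
CropB: 0.25·7.7 + 0.75·0.5 = 2.3
CropH: 0.25·9.7 + 0.75·3.2 = 4.825
Highest Hurwicz score = 4.85 → CropA.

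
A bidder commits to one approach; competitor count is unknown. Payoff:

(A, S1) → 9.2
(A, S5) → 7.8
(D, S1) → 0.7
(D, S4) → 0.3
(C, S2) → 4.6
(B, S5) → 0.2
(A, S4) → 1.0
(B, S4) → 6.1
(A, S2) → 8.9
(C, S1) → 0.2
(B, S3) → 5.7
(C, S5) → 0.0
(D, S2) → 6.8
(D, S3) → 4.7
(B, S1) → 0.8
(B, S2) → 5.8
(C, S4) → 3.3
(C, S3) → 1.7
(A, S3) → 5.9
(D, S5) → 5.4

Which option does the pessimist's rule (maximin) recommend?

A

Row minima: A=1.0, B=0.2, C=0.0, D=0.3
Best worst-case = 1.0 → A.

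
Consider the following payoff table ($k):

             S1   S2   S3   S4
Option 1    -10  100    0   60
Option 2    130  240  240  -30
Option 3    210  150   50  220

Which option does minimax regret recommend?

Option 3

Column bests: S1=210, S2=240, S3=240, S4=220.
Option 1 regrets: 220, 140, 240, 160 → max 240
Option 2 regrets: 80, 0, 0, 250 → max 250
Option 3 regrets: 0, 90, 190, 0 → max 190
Smallest max regret = 190 → Option 3.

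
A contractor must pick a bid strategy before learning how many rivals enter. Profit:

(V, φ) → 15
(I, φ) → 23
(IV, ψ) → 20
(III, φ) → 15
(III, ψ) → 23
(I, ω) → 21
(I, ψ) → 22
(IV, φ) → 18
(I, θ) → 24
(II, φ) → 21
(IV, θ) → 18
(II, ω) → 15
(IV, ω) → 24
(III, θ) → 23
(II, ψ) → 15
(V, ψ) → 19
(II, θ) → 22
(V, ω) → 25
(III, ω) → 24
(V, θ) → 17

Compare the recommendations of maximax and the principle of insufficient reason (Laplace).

Row maxima: I=24, II=22, III=24, IV=24, V=25
Best best-case = 25 → V.
Row averages: I=22.5, II=18.25, III=21.25, IV=20, V=19
Highest average = 22.5 → I.

maximax → V; laplace → I (disagree)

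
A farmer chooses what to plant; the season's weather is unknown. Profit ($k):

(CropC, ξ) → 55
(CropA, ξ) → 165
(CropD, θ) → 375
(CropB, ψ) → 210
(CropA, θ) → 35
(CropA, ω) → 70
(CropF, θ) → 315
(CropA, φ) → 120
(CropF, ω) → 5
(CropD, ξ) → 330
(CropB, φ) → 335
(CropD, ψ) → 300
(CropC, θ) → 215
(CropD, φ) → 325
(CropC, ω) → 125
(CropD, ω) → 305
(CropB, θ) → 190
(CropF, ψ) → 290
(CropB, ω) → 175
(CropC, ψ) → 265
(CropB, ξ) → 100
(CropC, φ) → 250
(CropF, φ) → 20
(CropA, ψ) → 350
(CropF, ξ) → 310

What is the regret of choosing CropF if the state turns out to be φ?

Best payoff under φ is 335.
Regret = 335 − 20 = 315.

315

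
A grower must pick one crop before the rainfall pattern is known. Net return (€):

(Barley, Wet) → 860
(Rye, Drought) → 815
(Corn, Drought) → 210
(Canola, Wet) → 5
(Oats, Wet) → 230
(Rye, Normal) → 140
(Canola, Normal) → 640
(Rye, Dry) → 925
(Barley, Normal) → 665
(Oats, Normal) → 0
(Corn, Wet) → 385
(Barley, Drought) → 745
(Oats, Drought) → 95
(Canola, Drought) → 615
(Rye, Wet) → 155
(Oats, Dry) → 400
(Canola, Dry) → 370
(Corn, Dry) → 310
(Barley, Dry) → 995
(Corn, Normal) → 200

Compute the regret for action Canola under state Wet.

855

Best payoff under Wet is 860.
Regret = 860 − 5 = 855.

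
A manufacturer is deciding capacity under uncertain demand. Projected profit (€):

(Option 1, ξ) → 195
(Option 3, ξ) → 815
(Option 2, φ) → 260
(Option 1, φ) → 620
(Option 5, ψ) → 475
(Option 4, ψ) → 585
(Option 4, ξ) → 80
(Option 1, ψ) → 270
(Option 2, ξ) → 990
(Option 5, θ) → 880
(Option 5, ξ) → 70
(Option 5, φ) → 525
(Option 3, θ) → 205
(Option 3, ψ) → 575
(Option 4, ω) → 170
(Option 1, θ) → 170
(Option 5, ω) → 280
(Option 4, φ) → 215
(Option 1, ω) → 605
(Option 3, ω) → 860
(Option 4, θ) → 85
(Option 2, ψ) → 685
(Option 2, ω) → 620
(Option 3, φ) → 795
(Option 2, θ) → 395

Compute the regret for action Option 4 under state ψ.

100

Best payoff under ψ is 685.
Regret = 685 − 585 = 100.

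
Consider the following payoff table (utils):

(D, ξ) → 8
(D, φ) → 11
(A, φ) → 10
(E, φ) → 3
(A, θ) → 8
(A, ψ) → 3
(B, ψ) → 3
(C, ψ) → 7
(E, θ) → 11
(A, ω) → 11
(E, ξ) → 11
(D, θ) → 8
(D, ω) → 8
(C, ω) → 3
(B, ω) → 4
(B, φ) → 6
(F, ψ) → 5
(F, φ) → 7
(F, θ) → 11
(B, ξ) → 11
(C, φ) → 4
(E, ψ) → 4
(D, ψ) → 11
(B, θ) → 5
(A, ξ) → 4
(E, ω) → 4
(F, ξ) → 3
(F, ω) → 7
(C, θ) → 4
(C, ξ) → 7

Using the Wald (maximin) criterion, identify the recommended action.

D

Row minima: A=3, B=3, C=3, D=8, E=3, F=3
Best worst-case = 8 → D.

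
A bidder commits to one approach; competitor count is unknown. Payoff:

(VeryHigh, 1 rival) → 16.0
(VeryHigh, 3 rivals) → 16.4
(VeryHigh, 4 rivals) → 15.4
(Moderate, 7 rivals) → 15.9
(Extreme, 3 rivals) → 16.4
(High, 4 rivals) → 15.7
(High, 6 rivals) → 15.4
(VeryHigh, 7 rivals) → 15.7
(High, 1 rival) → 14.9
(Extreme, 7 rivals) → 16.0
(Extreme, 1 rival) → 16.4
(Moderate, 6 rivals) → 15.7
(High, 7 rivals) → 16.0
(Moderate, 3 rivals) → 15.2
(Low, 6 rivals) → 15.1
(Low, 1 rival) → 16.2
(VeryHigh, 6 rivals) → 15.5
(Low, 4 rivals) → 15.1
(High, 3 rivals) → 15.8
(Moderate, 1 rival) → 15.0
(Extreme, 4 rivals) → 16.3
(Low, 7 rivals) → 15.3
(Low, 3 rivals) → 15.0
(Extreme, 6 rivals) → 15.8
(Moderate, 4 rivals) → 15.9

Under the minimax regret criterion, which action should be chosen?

Column bests: 1 rival=16.4, 3 rivals=16.4, 4 rivals=16.3, 6 rivals=15.8, 7 rivals=16.0.
Low regrets: 0.2, 1.4, 1.2, 0.7, 0.7 → max 1.4
Moderate regrets: 1.4, 1.2, 0.4, 0.1, 0.1 → max 1.4
High regrets: 1.5, 0.6, 0.6, 0.4, 0.0 → max 1.5
VeryHigh regrets: 0.4, 0.0, 0.9, 0.3, 0.3 → max 0.9
Extreme regrets: 0.0, 0.0, 0.0, 0.0, 0.0 → max 0.0
Smallest max regret = 0.0 → Extreme.

Extreme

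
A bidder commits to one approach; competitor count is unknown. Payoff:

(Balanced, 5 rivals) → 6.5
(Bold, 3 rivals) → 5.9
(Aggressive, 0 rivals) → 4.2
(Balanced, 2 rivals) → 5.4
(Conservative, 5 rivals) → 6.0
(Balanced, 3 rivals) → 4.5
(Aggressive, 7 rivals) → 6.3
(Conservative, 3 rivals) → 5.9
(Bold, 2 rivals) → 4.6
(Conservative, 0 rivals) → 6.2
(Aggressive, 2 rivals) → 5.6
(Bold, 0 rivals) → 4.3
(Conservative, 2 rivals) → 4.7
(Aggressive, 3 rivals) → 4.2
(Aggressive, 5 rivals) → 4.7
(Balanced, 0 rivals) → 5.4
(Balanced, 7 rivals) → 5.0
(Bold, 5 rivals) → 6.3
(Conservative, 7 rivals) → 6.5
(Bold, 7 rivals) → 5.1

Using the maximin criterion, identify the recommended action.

Row minima: Conservative=4.7, Balanced=4.5, Aggressive=4.2, Bold=4.3
Best worst-case = 4.7 → Conservative.

Conservative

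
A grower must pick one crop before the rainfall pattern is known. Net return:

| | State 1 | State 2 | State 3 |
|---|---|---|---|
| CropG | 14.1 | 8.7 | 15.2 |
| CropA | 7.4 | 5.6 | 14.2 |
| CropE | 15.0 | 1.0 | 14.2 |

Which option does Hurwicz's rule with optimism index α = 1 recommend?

CropG

CropG: 1·15.2 + 0·8.7 = 15.2
CropA: 1·14.2 + 0·5.6 = 14.2
CropE: 1·15.0 + 0·1.0 = 15
Highest Hurwicz score = 15.2 → CropG.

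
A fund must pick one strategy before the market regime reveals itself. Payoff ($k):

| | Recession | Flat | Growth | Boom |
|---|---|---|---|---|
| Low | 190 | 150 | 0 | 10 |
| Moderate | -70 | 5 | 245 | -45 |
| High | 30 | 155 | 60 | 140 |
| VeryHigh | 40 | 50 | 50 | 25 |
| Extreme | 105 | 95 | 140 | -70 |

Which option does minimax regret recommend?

High

Column bests: Recession=190, Flat=155, Growth=245, Boom=140.
Low regrets: 0, 5, 245, 130 → max 245
Moderate regrets: 260, 150, 0, 185 → max 260
High regrets: 160, 0, 185, 0 → max 185
VeryHigh regrets: 150, 105, 195, 115 → max 195
Extreme regrets: 85, 60, 105, 210 → max 210
Smallest max regret = 185 → High.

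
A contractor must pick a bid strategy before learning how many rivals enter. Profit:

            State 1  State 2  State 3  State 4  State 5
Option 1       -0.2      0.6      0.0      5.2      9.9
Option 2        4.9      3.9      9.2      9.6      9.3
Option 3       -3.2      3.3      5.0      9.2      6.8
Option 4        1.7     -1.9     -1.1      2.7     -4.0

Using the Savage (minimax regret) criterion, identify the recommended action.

Option 2

Column bests: State 1=4.9, State 2=3.9, State 3=9.2, State 4=9.6, State 5=9.9.
Option 1 regrets: 5.1, 3.3, 9.2, 4.4, 0.0 → max 9.2
Option 2 regrets: 0.0, 0.0, 0.0, 0.0, 0.6 → max 0.6
Option 3 regrets: 8.1, 0.6, 4.2, 0.4, 3.1 → max 8.1
Option 4 regrets: 3.2, 5.8, 10.3, 6.9, 13.9 → max 13.9
Smallest max regret = 0.6 → Option 2.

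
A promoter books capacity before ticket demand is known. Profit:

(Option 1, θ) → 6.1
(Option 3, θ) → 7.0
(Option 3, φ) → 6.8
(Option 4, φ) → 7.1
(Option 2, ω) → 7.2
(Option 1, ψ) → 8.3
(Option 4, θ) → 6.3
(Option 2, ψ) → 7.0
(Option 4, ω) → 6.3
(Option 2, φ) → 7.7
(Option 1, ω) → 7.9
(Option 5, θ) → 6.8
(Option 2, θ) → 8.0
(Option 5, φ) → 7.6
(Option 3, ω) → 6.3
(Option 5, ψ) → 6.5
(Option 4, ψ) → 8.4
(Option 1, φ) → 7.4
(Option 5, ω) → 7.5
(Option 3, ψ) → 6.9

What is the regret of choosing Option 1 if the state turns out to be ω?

Best payoff under ω is 7.9.
Regret = 7.9 − 7.9 = 0.0.

0.0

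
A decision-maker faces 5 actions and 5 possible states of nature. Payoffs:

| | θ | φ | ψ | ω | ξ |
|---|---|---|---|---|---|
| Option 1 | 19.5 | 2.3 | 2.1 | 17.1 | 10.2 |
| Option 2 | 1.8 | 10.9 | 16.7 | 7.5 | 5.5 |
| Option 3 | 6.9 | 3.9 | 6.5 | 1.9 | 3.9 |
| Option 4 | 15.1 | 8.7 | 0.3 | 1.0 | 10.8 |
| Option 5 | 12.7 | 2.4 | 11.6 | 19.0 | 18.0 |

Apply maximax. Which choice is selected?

Option 1

Row maxima: Option 1=19.5, Option 2=16.7, Option 3=6.9, Option 4=15.1, Option 5=19.0
Best best-case = 19.5 → Option 1.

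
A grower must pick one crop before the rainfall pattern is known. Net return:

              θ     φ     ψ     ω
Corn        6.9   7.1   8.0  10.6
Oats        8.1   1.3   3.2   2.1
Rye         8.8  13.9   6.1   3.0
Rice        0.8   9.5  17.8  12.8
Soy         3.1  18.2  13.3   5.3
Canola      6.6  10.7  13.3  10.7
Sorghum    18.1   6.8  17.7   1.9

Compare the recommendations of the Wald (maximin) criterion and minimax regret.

Row minima: Corn=6.9, Oats=1.3, Rye=3.0, Rice=0.8, Soy=3.1, Canola=6.6, Sorghum=1.9
Best worst-case = 6.9 → Corn.
Column bests: θ=18.1, φ=18.2, ψ=17.8, ω=12.8.
Corn regrets: 11.2, 11.1, 9.8, 2.2 → max 11.2
Oats regrets: 10.0, 16.9, 14.6, 10.7 → max 16.9
Rye regrets: 9.3, 4.3, 11.7, 9.8 → max 11.7
Rice regrets: 17.3, 8.7, 0.0, 0.0 → max 17.3
Soy regrets: 15.0, 0.0, 4.5, 7.5 → max 15.0
Canola regrets: 11.5, 7.5, 4.5, 2.1 → max 11.5
Sorghum regrets: 0.0, 11.4, 0.1, 10.9 → max 11.4
Smallest max regret = 11.2 → Corn.

maximin → Corn; minimax regret → Corn (agree)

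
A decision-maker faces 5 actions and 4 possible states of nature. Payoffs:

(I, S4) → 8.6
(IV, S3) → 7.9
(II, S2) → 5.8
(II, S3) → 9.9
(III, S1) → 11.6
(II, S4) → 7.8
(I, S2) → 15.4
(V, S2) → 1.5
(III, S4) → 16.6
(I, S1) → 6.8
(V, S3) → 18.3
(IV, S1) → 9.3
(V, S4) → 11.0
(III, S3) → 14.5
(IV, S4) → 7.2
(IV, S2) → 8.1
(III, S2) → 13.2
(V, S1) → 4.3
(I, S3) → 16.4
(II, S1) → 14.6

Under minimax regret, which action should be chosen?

Column bests: S1=14.6, S2=15.4, S3=18.3, S4=16.6.
I regrets: 7.8, 0.0, 1.9, 8.0 → max 8.0
II regrets: 0.0, 9.6, 8.4, 8.8 → max 9.6
III regrets: 3.0, 2.2, 3.8, 0.0 → max 3.8
IV regrets: 5.3, 7.3, 10.4, 9.4 → max 10.4
V regrets: 10.3, 13.9, 0.0, 5.6 → max 13.9
Smallest max regret = 3.8 → III.

III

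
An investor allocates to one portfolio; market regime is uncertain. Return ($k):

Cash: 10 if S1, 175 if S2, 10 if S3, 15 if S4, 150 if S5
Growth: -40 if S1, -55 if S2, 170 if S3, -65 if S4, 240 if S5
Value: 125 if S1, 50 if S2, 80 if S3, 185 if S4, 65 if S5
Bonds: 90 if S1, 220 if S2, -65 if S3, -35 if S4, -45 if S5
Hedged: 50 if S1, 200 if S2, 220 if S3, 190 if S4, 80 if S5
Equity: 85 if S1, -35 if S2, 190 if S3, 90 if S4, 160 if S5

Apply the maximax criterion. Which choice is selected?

Growth

Row maxima: Cash=175, Growth=240, Value=185, Bonds=220, Hedged=220, Equity=190
Best best-case = 240 → Growth.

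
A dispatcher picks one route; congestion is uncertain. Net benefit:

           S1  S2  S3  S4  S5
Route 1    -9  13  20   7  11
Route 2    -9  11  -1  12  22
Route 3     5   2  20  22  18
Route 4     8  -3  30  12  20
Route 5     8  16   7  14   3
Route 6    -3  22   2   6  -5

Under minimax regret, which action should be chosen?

Column bests: S1=8, S2=22, S3=30, S4=22, S5=22.
Route 1 regrets: 17, 9, 10, 15, 11 → max 17
Route 2 regrets: 17, 11, 31, 10, 0 → max 31
Route 3 regrets: 3, 20, 10, 0, 4 → max 20
Route 4 regrets: 0, 25, 0, 10, 2 → max 25
Route 5 regrets: 0, 6, 23, 8, 19 → max 23
Route 6 regrets: 11, 0, 28, 16, 27 → max 28
Smallest max regret = 17 → Route 1.

Route 1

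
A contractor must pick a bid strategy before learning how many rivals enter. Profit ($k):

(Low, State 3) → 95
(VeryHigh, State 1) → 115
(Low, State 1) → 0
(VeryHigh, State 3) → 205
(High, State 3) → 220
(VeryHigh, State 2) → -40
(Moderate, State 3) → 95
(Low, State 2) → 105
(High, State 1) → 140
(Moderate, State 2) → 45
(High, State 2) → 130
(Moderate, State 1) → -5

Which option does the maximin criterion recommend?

Row minima: Low=0, Moderate=-5, High=130, VeryHigh=-40
Best worst-case = 130 → High.

High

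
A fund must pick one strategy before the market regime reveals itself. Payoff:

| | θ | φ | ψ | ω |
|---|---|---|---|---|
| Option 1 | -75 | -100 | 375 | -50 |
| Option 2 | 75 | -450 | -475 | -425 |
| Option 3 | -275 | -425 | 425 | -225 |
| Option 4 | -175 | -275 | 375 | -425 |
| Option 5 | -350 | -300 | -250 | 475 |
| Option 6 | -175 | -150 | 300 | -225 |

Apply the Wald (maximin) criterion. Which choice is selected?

Option 1

Row minima: Option 1=-100, Option 2=-475, Option 3=-425, Option 4=-425, Option 5=-350, Option 6=-225
Best worst-case = -100 → Option 1.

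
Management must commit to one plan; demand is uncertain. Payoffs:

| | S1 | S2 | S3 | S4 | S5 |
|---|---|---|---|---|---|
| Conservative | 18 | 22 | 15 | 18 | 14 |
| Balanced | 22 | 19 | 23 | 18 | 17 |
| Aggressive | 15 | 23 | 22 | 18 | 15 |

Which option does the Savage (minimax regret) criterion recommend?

Balanced

Column bests: S1=22, S2=23, S3=23, S4=18, S5=17.
Conservative regrets: 4, 1, 8, 0, 3 → max 8
Balanced regrets: 0, 4, 0, 0, 0 → max 4
Aggressive regrets: 7, 0, 1, 0, 2 → max 7
Smallest max regret = 4 → Balanced.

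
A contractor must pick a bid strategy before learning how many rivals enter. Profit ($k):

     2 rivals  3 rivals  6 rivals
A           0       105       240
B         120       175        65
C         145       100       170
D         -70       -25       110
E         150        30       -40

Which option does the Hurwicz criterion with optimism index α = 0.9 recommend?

A: 0.9·240 + 0.1·0 = 216
B: 0.9·175 + 0.1·65 = 164
C: 0.9·170 + 0.1·100 = 163
D: 0.9·110 + 0.1·(-70) = 92
E: 0.9·150 + 0.1·(-40) = 131
Highest Hurwicz score = 216 → A.

A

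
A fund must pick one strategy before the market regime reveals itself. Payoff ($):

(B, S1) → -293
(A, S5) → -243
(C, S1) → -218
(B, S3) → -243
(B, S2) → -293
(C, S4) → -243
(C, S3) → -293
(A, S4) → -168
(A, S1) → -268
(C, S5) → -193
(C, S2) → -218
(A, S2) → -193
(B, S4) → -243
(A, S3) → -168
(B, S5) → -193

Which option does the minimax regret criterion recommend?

Column bests: S1=-218, S2=-193, S3=-168, S4=-168, S5=-193.
A regrets: 50, 0, 0, 0, 50 → max 50
B regrets: 75, 100, 75, 75, 0 → max 100
C regrets: 0, 25, 125, 75, 0 → max 125
Smallest max regret = 50 → A.

A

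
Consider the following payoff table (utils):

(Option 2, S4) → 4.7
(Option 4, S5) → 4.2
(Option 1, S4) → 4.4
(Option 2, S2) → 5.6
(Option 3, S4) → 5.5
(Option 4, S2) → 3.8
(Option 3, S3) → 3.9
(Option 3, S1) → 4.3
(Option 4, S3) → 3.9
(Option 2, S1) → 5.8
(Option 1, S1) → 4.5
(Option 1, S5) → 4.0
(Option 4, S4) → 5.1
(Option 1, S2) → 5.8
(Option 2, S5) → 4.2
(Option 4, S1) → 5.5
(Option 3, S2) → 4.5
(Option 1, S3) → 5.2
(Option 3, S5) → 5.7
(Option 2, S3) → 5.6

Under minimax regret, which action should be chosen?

Option 2

Column bests: S1=5.8, S2=5.8, S3=5.6, S4=5.5, S5=5.7.
Option 1 regrets: 1.3, 0.0, 0.4, 1.1, 1.7 → max 1.7
Option 2 regrets: 0.0, 0.2, 0.0, 0.8, 1.5 → max 1.5
Option 3 regrets: 1.5, 1.3, 1.7, 0.0, 0.0 → max 1.7
Option 4 regrets: 0.3, 2.0, 1.7, 0.4, 1.5 → max 2.0
Smallest max regret = 1.5 → Option 2.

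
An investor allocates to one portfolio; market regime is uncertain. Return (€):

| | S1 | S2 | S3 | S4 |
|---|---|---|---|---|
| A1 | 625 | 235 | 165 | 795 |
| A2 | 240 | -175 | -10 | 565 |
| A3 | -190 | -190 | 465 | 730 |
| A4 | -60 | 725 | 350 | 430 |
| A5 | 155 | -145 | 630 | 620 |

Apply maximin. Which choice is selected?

A1

Row minima: A1=165, A2=-175, A3=-190, A4=-60, A5=-145
Best worst-case = 165 → A1.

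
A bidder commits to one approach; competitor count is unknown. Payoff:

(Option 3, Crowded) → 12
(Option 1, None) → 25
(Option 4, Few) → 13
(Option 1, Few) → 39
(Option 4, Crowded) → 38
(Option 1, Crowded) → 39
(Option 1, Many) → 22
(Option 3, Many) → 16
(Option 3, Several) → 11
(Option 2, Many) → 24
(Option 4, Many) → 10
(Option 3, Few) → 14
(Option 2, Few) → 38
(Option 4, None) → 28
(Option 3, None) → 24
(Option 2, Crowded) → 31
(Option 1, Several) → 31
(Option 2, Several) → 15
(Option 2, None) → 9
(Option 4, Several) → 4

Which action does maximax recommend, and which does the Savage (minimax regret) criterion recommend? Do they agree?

Row maxima: Option 1=39, Option 2=38, Option 3=24, Option 4=38
Best best-case = 39 → Option 1.
Column bests: None=28, Few=39, Several=31, Many=24, Crowded=39.
Option 1 regrets: 3, 0, 0, 2, 0 → max 3
Option 2 regrets: 19, 1, 16, 0, 8 → max 19
Option 3 regrets: 4, 25, 20, 8, 27 → max 27
Option 4 regrets: 0, 26, 27, 14, 1 → max 27
Smallest max regret = 3 → Option 1.

maximax → Option 1; minimax regret → Option 1 (agree)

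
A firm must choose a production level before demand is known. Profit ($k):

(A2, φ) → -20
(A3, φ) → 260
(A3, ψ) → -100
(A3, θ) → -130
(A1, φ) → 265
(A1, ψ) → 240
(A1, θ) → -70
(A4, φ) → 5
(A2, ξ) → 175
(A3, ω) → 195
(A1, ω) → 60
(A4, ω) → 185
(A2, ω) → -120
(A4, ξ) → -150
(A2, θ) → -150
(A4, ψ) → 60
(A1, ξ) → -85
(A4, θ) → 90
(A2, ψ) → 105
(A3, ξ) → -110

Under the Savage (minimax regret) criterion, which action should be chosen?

A1

Column bests: θ=90, φ=265, ψ=240, ω=195, ξ=175.
A1 regrets: 160, 0, 0, 135, 260 → max 260
A2 regrets: 240, 285, 135, 315, 0 → max 315
A3 regrets: 220, 5, 340, 0, 285 → max 340
A4 regrets: 0, 260, 180, 10, 325 → max 325
Smallest max regret = 260 → A1.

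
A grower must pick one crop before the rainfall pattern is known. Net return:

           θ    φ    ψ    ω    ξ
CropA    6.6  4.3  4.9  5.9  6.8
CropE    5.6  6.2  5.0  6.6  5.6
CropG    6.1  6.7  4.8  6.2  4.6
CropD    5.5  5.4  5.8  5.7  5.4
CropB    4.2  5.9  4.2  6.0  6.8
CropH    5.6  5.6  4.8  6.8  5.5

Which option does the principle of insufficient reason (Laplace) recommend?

Row averages: CropA=5.7, CropE=5.8, CropG=5.68, CropD=5.56, CropB=5.42, CropH=5.66
Highest average = 5.8 → CropE.

CropE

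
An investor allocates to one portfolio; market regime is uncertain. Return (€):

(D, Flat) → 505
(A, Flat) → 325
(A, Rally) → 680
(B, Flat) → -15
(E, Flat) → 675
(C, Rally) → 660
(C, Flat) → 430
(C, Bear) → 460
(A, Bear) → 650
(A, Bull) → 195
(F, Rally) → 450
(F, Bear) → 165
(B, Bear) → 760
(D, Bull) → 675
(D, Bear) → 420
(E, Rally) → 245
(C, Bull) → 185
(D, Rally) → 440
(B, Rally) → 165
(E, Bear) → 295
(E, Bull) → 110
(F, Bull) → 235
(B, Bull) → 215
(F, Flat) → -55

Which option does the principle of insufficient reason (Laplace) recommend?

D

Row averages: A=462.5, B=281.25, C=433.75, D=510, E=331.25, F=198.75
Highest average = 510 → D.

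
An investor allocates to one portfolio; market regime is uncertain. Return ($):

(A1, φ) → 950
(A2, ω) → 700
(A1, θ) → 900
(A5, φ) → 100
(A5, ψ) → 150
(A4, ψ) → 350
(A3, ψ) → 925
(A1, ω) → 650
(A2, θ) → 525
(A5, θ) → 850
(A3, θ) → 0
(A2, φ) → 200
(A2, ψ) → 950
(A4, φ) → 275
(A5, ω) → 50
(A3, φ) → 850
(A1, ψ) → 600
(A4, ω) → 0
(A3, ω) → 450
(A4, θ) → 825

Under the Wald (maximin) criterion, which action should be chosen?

A1

Row minima: A1=600, A2=200, A3=0, A4=0, A5=50
Best worst-case = 600 → A1.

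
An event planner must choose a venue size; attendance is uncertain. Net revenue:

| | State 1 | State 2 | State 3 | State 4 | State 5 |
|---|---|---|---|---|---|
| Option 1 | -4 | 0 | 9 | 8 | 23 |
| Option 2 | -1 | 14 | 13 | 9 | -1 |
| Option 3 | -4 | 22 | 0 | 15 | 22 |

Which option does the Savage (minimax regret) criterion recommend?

Option 3

Column bests: State 1=-1, State 2=22, State 3=13, State 4=15, State 5=23.
Option 1 regrets: 3, 22, 4, 7, 0 → max 22
Option 2 regrets: 0, 8, 0, 6, 24 → max 24
Option 3 regrets: 3, 0, 13, 0, 1 → max 13
Smallest max regret = 13 → Option 3.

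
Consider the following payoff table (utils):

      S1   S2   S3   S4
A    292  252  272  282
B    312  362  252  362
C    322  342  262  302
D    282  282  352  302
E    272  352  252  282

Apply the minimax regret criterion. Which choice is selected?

Column bests: S1=322, S2=362, S3=352, S4=362.
A regrets: 30, 110, 80, 80 → max 110
B regrets: 10, 0, 100, 0 → max 100
C regrets: 0, 20, 90, 60 → max 90
D regrets: 40, 80, 0, 60 → max 80
E regrets: 50, 10, 100, 80 → max 100
Smallest max regret = 80 → D.

D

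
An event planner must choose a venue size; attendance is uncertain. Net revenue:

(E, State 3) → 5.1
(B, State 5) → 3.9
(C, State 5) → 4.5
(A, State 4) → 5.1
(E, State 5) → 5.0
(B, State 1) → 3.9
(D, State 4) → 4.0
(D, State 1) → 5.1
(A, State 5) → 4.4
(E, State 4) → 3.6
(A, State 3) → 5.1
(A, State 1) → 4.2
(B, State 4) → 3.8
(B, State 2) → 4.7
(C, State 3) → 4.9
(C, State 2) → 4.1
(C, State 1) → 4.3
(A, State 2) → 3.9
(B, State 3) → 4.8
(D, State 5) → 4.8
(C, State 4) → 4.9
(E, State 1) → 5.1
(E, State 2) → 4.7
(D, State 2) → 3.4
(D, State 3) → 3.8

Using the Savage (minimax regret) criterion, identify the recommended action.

C

Column bests: State 1=5.1, State 2=4.7, State 3=5.1, State 4=5.1, State 5=5.0.
A regrets: 0.9, 0.8, 0.0, 0.0, 0.6 → max 0.9
B regrets: 1.2, 0.0, 0.3, 1.3, 1.1 → max 1.3
C regrets: 0.8, 0.6, 0.2, 0.2, 0.5 → max 0.8
D regrets: 0.0, 1.3, 1.3, 1.1, 0.2 → max 1.3
E regrets: 0.0, 0.0, 0.0, 1.5, 0.0 → max 1.5
Smallest max regret = 0.8 → C.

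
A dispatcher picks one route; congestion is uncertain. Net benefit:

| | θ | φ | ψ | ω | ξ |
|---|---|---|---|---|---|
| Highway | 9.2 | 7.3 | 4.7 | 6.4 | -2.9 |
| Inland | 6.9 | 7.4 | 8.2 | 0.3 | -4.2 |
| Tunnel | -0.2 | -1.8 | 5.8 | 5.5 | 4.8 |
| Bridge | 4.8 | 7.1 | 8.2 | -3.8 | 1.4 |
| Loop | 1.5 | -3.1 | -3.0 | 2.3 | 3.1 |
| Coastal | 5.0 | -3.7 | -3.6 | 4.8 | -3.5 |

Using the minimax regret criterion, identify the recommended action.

Column bests: θ=9.2, φ=7.4, ψ=8.2, ω=6.4, ξ=4.8.
Highway regrets: 0.0, 0.1, 3.5, 0.0, 7.7 → max 7.7
Inland regrets: 2.3, 0.0, 0.0, 6.1, 9.0 → max 9.0
Tunnel regrets: 9.4, 9.2, 2.4, 0.9, 0.0 → max 9.4
Bridge regrets: 4.4, 0.3, 0.0, 10.2, 3.4 → max 10.2
Loop regrets: 7.7, 10.5, 11.2, 4.1, 1.7 → max 11.2
Coastal regrets: 4.2, 11.1, 11.8, 1.6, 8.3 → max 11.8
Smallest max regret = 7.7 → Highway.

Highway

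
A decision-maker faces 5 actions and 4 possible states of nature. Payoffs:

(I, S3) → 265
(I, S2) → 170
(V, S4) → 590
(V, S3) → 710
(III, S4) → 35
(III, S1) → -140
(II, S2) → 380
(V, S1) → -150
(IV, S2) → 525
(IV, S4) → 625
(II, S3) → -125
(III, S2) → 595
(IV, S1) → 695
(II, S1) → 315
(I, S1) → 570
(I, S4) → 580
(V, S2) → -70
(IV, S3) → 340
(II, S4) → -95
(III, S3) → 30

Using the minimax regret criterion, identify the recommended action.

Column bests: S1=695, S2=595, S3=710, S4=625.
I regrets: 125, 425, 445, 45 → max 445
II regrets: 380, 215, 835, 720 → max 835
III regrets: 835, 0, 680, 590 → max 835
IV regrets: 0, 70, 370, 0 → max 370
V regrets: 845, 665, 0, 35 → max 845
Smallest max regret = 370 → IV.

IV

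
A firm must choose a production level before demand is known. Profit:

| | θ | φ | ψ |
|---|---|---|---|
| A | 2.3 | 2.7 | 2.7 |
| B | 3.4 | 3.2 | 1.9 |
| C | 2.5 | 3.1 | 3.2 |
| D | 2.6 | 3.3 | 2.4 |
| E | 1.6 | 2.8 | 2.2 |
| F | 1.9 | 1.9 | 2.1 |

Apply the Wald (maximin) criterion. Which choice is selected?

Row minima: A=2.3, B=1.9, C=2.5, D=2.4, E=1.6, F=1.9
Best worst-case = 2.5 → C.

C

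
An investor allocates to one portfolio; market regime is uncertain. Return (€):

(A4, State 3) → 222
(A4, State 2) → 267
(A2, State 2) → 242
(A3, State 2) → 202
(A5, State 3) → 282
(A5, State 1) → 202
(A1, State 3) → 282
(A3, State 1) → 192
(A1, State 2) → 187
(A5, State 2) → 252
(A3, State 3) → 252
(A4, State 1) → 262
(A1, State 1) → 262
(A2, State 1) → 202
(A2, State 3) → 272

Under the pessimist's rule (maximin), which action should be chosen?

Row minima: A1=187, A2=202, A3=192, A4=222, A5=202
Best worst-case = 222 → A4.

A4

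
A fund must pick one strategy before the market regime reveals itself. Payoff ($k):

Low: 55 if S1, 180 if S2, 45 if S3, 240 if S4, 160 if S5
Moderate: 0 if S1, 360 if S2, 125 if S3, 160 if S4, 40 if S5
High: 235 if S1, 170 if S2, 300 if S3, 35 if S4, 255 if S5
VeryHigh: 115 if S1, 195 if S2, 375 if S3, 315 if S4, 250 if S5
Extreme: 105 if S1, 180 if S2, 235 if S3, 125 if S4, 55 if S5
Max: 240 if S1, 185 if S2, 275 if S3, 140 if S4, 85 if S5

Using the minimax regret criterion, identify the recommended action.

VeryHigh

Column bests: S1=240, S2=360, S3=375, S4=315, S5=255.
Low regrets: 185, 180, 330, 75, 95 → max 330
Moderate regrets: 240, 0, 250, 155, 215 → max 250
High regrets: 5, 190, 75, 280, 0 → max 280
VeryHigh regrets: 125, 165, 0, 0, 5 → max 165
Extreme regrets: 135, 180, 140, 190, 200 → max 200
Max regrets: 0, 175, 100, 175, 170 → max 175
Smallest max regret = 165 → VeryHigh.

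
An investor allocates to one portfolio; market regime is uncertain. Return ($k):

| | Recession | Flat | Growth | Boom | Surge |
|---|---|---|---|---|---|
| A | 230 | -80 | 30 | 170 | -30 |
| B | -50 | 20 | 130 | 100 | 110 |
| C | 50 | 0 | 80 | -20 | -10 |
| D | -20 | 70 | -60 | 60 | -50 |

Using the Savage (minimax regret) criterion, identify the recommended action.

A

Column bests: Recession=230, Flat=70, Growth=130, Boom=170, Surge=110.
A regrets: 0, 150, 100, 0, 140 → max 150
B regrets: 280, 50, 0, 70, 0 → max 280
C regrets: 180, 70, 50, 190, 120 → max 190
D regrets: 250, 0, 190, 110, 160 → max 250
Smallest max regret = 150 → A.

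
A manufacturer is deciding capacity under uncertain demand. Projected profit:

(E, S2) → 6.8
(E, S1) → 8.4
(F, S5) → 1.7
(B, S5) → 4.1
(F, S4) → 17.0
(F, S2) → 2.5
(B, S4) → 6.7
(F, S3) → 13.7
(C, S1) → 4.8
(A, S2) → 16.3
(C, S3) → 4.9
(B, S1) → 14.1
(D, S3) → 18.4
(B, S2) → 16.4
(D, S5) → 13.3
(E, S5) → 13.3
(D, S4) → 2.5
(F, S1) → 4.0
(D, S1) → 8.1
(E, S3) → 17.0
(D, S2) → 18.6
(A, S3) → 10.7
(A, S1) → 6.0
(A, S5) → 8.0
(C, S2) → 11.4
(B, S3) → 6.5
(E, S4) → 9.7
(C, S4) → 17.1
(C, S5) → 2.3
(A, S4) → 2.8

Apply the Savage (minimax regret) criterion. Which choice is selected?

Column bests: S1=14.1, S2=18.6, S3=18.4, S4=17.1, S5=13.3.
A regrets: 8.1, 2.3, 7.7, 14.3, 5.3 → max 14.3
B regrets: 0.0, 2.2, 11.9, 10.4, 9.2 → max 11.9
C regrets: 9.3, 7.2, 13.5, 0.0, 11.0 → max 13.5
D regrets: 6.0, 0.0, 0.0, 14.6, 0.0 → max 14.6
E regrets: 5.7, 11.8, 1.4, 7.4, 0.0 → max 11.8
F regrets: 10.1, 16.1, 4.7, 0.1, 11.6 → max 16.1
Smallest max regret = 11.8 → E.

E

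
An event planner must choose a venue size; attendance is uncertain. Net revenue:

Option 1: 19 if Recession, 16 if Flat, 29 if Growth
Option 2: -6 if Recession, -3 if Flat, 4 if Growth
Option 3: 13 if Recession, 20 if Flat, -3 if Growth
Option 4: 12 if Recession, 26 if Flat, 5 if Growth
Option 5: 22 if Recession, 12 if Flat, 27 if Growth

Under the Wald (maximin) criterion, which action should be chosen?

Option 1

Row minima: Option 1=16, Option 2=-6, Option 3=-3, Option 4=5, Option 5=12
Best worst-case = 16 → Option 1.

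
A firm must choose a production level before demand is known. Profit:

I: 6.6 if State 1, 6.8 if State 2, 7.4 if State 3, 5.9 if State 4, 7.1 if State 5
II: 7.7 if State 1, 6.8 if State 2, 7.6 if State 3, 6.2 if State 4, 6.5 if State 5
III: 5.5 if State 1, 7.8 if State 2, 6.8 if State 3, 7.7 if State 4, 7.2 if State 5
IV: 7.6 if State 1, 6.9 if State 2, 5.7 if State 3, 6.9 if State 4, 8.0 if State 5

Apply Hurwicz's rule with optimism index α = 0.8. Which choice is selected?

IV

I: 0.8·7.4 + 0.2·5.9 = 7.1
II: 0.8·7.7 + 0.2·6.2 = 7.4
III: 0.8·7.8 + 0.2·5.5 = 7.34
IV: 0.8·8.0 + 0.2·5.7 = 7.54
Highest Hurwicz score = 7.54 → IV.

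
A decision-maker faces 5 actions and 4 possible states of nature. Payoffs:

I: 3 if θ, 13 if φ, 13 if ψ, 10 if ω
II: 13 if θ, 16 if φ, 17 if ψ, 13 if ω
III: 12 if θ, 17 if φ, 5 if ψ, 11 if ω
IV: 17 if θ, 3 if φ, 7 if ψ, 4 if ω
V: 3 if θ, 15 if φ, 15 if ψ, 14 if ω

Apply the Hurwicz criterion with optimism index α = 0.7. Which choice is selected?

I: 0.7·13 + 0.3·3 = 10
II: 0.7·17 + 0.3·13 = 15.8
III: 0.7·17 + 0.3·5 = 13.4
IV: 0.7·17 + 0.3·3 = 12.8
V: 0.7·15 + 0.3·3 = 11.4
Highest Hurwicz score = 15.8 → II.

II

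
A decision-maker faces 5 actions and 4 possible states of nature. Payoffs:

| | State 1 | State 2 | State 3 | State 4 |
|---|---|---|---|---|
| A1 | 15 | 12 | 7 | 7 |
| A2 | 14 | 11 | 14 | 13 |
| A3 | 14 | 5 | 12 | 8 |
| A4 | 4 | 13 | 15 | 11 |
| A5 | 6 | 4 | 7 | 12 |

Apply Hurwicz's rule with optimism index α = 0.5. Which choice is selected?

A1: 0.5·15 + 0.5·7 = 11
A2: 0.5·14 + 0.5·11 = 12.5
A3: 0.5·14 + 0.5·5 = 9.5
A4: 0.5·15 + 0.5·4 = 9.5
A5: 0.5·12 + 0.5·4 = 8
Highest Hurwicz score = 12.5 → A2.

A2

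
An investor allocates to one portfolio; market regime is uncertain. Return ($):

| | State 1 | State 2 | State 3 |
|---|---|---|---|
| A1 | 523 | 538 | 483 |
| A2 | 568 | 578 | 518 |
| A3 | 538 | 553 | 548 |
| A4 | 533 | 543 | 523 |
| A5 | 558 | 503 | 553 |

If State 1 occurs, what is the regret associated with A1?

45

Best payoff under State 1 is 568.
Regret = 568 − 523 = 45.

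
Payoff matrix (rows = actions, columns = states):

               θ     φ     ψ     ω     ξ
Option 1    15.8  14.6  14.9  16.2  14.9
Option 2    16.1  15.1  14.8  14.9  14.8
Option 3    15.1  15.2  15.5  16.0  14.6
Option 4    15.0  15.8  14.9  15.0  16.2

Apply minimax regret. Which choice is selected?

Option 4

Column bests: θ=16.1, φ=15.8, ψ=15.5, ω=16.2, ξ=16.2.
Option 1 regrets: 0.3, 1.2, 0.6, 0.0, 1.3 → max 1.3
Option 2 regrets: 0.0, 0.7, 0.7, 1.3, 1.4 → max 1.4
Option 3 regrets: 1.0, 0.6, 0.0, 0.2, 1.6 → max 1.6
Option 4 regrets: 1.1, 0.0, 0.6, 1.2, 0.0 → max 1.2
Smallest max regret = 1.2 → Option 4.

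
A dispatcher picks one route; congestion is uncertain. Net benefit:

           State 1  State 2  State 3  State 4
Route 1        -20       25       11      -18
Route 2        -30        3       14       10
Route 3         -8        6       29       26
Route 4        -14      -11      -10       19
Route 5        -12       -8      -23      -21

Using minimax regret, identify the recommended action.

Column bests: State 1=-8, State 2=25, State 3=29, State 4=26.
Route 1 regrets: 12, 0, 18, 44 → max 44
Route 2 regrets: 22, 22, 15, 16 → max 22
Route 3 regrets: 0, 19, 0, 0 → max 19
Route 4 regrets: 6, 36, 39, 7 → max 39
Route 5 regrets: 4, 33, 52, 47 → max 52
Smallest max regret = 19 → Route 3.

Route 3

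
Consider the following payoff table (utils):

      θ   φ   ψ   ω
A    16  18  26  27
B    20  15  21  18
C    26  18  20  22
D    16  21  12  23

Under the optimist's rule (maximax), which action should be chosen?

Row maxima: A=27, B=21, C=26, D=23
Best best-case = 27 → A.

A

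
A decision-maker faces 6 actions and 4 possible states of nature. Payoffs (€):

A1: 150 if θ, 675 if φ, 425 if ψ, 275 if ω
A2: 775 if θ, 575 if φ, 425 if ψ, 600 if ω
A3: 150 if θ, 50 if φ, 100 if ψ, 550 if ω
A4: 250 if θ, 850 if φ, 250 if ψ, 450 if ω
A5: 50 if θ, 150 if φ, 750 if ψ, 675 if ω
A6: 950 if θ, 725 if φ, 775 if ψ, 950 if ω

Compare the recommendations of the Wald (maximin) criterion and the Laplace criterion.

maximin → A6; laplace → A6 (agree)

Row minima: A1=150, A2=425, A3=50, A4=250, A5=50, A6=725
Best worst-case = 725 → A6.
Row averages: A1=381.25, A2=593.75, A3=212.5, A4=450, A5=406.25, A6=850
Highest average = 850 → A6.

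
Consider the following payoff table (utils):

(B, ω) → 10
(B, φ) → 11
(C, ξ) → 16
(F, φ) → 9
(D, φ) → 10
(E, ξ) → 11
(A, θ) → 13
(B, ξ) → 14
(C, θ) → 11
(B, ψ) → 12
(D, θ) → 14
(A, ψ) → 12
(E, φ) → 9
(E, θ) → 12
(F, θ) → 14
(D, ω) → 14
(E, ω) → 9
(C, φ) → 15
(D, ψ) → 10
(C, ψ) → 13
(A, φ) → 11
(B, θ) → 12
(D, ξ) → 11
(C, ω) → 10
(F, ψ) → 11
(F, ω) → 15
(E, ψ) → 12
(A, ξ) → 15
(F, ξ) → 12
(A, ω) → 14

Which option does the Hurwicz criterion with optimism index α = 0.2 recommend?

A: 0.2·15 + 0.8·11 = 11.8
B: 0.2·14 + 0.8·10 = 10.8
C: 0.2·16 + 0.8·10 = 11.2
D: 0.2·14 + 0.8·10 = 10.8
E: 0.2·12 + 0.8·9 = 9.6
F: 0.2·15 + 0.8·9 = 10.2
Highest Hurwicz score = 11.8 → A.

A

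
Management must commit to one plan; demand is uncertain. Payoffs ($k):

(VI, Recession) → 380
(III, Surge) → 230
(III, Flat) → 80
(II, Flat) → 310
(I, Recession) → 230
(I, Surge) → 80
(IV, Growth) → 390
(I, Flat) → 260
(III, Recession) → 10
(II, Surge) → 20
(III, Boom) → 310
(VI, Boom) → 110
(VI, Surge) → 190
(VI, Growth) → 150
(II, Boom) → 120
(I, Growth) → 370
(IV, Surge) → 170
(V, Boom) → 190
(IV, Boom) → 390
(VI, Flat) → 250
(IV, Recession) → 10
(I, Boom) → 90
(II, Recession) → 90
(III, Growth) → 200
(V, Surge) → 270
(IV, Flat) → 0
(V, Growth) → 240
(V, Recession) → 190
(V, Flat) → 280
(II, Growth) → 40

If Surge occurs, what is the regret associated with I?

Best payoff under Surge is 270.
Regret = 270 − 80 = 190.

190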